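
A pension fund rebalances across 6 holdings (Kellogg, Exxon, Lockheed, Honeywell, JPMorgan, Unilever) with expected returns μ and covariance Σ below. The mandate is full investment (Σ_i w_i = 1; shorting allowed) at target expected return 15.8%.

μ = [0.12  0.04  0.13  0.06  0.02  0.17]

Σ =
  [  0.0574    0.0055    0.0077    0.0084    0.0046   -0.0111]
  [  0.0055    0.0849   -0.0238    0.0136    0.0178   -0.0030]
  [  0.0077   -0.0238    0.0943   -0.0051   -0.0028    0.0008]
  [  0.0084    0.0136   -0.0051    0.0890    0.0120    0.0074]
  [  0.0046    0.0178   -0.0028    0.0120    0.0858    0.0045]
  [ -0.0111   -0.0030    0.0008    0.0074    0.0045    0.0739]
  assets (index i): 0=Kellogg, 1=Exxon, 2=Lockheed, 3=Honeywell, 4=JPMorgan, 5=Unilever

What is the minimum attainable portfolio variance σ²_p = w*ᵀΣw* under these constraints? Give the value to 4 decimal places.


u=Σ⁻¹μ = [2.3263  0.8038  1.3751  0.2143  -0.1828  2.6572]
v=Σ⁻¹𝟙 = [15.9653  12.4081  12.8540  6.3652  6.9552  15.2335]
a=μᵀu=0.951000  b=𝟙ᵀu=7.193892  c=𝟙ᵀv=69.781292  D=ac−b²=14.609963
λ₁=(c·0.158−b)/D = (69.781292·0.158−7.193892)/14.609963 = 0.262256
λ₂=(a−b·0.158)/D = (0.951000−7.193892·0.158)/14.609963 = -0.012706
w* = 0.262256·u + -0.012706·v:
  w_0 = 0.262256·2.3263 + -0.012706·15.9653 = 0.4072  (Kellogg)
  w_1 = 0.262256·0.8038 + -0.012706·12.4081 = 0.0532  (Exxon)
  w_2 = 0.262256·1.3751 + -0.012706·12.8540 = 0.1973  (Lockheed)
  w_3 = 0.262256·0.2143 + -0.012706·6.3652 = -0.0247  (Honeywell)
  w_4 = 0.262256·-0.1828 + -0.012706·6.9552 = -0.1363  (JPMorgan)
  w_5 = 0.262256·2.6572 + -0.012706·15.2335 = 0.5033  (Unilever)
Σw_i=1.0000  μᵀw=0.1580
σ²=wᵀΣw=λ₁·μ_p+λ₂ = 0.262256·0.158 + -0.012706 = 0.028730 ≈ 0.0287

0.0287


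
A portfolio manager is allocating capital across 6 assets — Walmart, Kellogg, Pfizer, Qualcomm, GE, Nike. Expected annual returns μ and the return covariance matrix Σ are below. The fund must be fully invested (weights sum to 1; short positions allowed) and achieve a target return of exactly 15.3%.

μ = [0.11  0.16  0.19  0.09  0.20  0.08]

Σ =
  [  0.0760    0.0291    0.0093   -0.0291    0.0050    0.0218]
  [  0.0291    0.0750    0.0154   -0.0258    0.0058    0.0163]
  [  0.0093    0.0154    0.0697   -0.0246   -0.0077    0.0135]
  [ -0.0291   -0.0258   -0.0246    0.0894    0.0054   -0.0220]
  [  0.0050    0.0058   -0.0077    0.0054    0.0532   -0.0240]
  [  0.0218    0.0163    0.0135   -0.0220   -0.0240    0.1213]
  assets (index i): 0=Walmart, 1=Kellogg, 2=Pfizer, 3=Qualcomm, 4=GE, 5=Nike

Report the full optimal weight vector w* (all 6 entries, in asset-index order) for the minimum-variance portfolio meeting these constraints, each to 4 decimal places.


x=Σ⁻¹μ = [0.8706  1.3982  3.4872  2.7053  4.3302  1.2745]
y=Σ⁻¹𝟙 = [11.9760  8.8545  19.6799  24.5568  22.2834  11.5743]
a=μᵀx=2.193527  b=𝟙ᵀx=14.066003  c=𝟙ᵀy=98.924965  D=ac−b²=19.142118
λ₁=(c·0.153−b)/D = (98.924965·0.153−14.066003)/19.142118 = 0.055872
λ₂=(a−b·0.153)/D = (2.193527−14.066003·0.153)/19.142118 = 0.002164
w* = 0.055872·x + 0.002164·y:
  w_0 = 0.055872·0.8706 + 0.002164·11.9760 = 0.0746  (Walmart)
  w_1 = 0.055872·1.3982 + 0.002164·8.8545 = 0.0973  (Kellogg)
  w_2 = 0.055872·3.4872 + 0.002164·19.6799 = 0.2374  (Pfizer)
  w_3 = 0.055872·2.7053 + 0.002164·24.5568 = 0.2043  (Qualcomm)
  w_4 = 0.055872·4.3302 + 0.002164·22.2834 = 0.2902  (GE)
  w_5 = 0.055872·1.2745 + 0.002164·11.5743 = 0.0963  (Nike)
Σw_i=1.0000  μᵀw=0.1530
σ²=wᵀΣw=λ₁·μ_p+λ₂ = 0.055872·0.153 + 0.002164 = 0.010713 ≈ 0.0107

0.0746  0.0973  0.2374  0.2043  0.2902  0.0963


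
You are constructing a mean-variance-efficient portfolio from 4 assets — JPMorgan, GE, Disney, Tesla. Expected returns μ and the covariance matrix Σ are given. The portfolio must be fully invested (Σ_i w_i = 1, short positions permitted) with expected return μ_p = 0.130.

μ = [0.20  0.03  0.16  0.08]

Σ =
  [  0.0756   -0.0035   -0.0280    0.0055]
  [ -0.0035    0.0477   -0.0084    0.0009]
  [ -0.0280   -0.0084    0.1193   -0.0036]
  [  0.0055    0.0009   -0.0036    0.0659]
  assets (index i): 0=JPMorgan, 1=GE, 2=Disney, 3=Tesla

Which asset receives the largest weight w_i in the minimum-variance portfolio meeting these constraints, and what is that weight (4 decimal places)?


u=Σ⁻¹μ = [3.4721  1.2651  2.2763  1.0313]
v=Σ⁻¹𝟙 = [18.8972  24.7239  14.9831  14.0782]
a=μᵀu=1.179076  b=𝟙ᵀu=8.044713  c=𝟙ᵀv=72.682381  D=ac−b²=20.980678
λ₁=(c·0.130−b)/D = (72.682381·0.130−8.044713)/20.980678 = 0.066919
λ₂=(a−b·0.130)/D = (1.179076−8.044713·0.130)/20.980678 = 0.006352
w* = 0.066919·u + 0.006352·v:
  w_0 = 0.066919·3.4721 + 0.006352·18.8972 = 0.3524  (JPMorgan)
  w_1 = 0.066919·1.2651 + 0.006352·24.7239 = 0.2417  (GE)
  w_2 = 0.066919·2.2763 + 0.006352·14.9831 = 0.2475  (Disney)
  w_3 = 0.066919·1.0313 + 0.006352·14.0782 = 0.1584  (Tesla)
Σw_i=1.0000  μᵀw=0.1300
σ²=wᵀΣw=λ₁·μ_p+λ₂ = 0.066919·0.130 + 0.006352 = 0.015051 ≈ 0.0151

JPMorgan (0.3524)


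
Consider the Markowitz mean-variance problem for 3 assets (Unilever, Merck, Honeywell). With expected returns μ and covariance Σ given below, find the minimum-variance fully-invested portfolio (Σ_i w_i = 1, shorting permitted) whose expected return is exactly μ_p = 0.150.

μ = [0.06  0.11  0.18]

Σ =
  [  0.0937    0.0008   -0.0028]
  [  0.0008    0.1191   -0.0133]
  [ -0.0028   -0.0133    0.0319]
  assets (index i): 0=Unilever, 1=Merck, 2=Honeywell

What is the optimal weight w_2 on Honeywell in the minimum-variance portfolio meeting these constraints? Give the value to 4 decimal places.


0.6696

p=Σ⁻¹μ = [0.8175  1.6322  6.3949]
q=Σ⁻¹𝟙 = [11.6889  12.5157  37.5921]
a=μᵀp=1.379679  b=𝟙ᵀp=8.844640  c=𝟙ᵀq=61.796686  D=ac−b²=7.031932
λ₁=(c·0.150−b)/D = (61.796686·0.150−8.844640)/7.031932 = 0.060419
λ₂=(a−b·0.150)/D = (1.379679−8.844640·0.150)/7.031932 = 0.007535
w* = 0.060419·p + 0.007535·q:
  w_0 = 0.060419·0.8175 + 0.007535·11.6889 = 0.1375  (Unilever)
  w_1 = 0.060419·1.6322 + 0.007535·12.5157 = 0.1929  (Merck)
  w_2 = 0.060419·6.3949 + 0.007535·37.5921 = 0.6696  (Honeywell)
Σw_i=1.0000  μᵀw=0.1500
σ²=wᵀΣw=λ₁·μ_p+λ₂ = 0.060419·0.150 + 0.007535 = 0.016597 ≈ 0.0166


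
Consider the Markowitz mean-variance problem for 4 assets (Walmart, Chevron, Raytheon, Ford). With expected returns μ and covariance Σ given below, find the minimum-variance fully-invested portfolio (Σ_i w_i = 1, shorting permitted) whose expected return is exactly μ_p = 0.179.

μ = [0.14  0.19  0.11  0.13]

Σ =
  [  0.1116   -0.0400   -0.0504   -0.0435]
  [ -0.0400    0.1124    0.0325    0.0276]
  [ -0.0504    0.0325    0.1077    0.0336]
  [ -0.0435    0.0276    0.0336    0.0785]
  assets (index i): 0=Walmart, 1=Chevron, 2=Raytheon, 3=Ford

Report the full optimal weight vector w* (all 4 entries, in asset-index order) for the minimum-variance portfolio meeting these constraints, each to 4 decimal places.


0.3610  0.6961  -0.1811  0.1239

x=Σ⁻¹μ = [3.4610  1.9709  1.3243  2.3141]
y=Σ⁻¹𝟙 = [25.0751  9.8303  12.4898  17.8317]
a=μᵀx=1.305515  b=𝟙ᵀx=9.070281  c=𝟙ᵀy=65.226973  D=ac−b²=2.884819
λ₁=(c·0.179−b)/D = (65.226973·0.179−9.070281)/2.884819 = 0.903123
λ₂=(a−b·0.179)/D = (1.305515−9.070281·0.179)/2.884819 = -0.110255
w* = 0.903123·x + -0.110255·y:
  w_0 = 0.903123·3.4610 + -0.110255·25.0751 = 0.3610  (Walmart)
  w_1 = 0.903123·1.9709 + -0.110255·9.8303 = 0.6961  (Chevron)
  w_2 = 0.903123·1.3243 + -0.110255·12.4898 = -0.1811  (Raytheon)
  w_3 = 0.903123·2.3141 + -0.110255·17.8317 = 0.1239  (Ford)
Σw_i=1.0000  μᵀw=0.1790
σ²=wᵀΣw=λ₁·μ_p+λ₂ = 0.903123·0.179 + -0.110255 = 0.051404 ≈ 0.0514


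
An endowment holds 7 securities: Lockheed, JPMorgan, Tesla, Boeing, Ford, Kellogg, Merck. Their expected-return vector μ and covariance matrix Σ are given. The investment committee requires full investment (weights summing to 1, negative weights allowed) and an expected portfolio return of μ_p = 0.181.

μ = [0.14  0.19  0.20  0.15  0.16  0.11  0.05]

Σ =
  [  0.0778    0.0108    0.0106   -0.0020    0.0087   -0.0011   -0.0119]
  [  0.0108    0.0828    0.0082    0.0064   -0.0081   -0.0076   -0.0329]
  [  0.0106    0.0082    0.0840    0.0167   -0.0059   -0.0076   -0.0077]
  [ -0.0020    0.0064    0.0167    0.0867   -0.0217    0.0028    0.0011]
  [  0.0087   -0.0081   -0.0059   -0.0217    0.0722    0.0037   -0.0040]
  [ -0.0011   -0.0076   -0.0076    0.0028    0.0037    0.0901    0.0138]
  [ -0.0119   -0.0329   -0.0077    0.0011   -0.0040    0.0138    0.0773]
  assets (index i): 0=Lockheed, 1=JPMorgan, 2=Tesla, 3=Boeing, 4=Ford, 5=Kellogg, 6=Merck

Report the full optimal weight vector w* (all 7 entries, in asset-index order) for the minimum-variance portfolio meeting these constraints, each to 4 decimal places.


0.0133  0.2592  0.2826  0.1470  0.3026  0.0523  -0.0570

x=Σ⁻¹μ = [1.1331  3.1290  2.1025  1.8634  3.2318  1.1329  2.3009]
y=Σ⁻¹𝟙 = [10.3138  20.9887  10.4531  12.7489  20.5042  8.9976  23.7720]
a=μᵀx=2.209926  b=𝟙ᵀx=14.893759  c=𝟙ᵀy=107.778398  D=ac−b²=16.358199
λ₁=(c·0.181−b)/D = (107.778398·0.181−14.893759)/16.358199 = 0.282068
λ₂=(a−b·0.181)/D = (2.209926−14.893759·0.181)/16.358199 = -0.029700
w* = 0.282068·x + -0.029700·y:
  w_0 = 0.282068·1.1331 + -0.029700·10.3138 = 0.0133  (Lockheed)
  w_1 = 0.282068·3.1290 + -0.029700·20.9887 = 0.2592  (JPMorgan)
  w_2 = 0.282068·2.1025 + -0.029700·10.4531 = 0.2826  (Tesla)
  w_3 = 0.282068·1.8634 + -0.029700·12.7489 = 0.1470  (Boeing)
  w_4 = 0.282068·3.2318 + -0.029700·20.5042 = 0.3026  (Ford)
  w_5 = 0.282068·1.1329 + -0.029700·8.9976 = 0.0523  (Kellogg)
  w_6 = 0.282068·2.3009 + -0.029700·23.7720 = -0.0570  (Merck)
Σw_i=1.0000  μᵀw=0.1810
σ²=wᵀΣw=λ₁·μ_p+λ₂ = 0.282068·0.181 + -0.029700 = 0.021354 ≈ 0.0214


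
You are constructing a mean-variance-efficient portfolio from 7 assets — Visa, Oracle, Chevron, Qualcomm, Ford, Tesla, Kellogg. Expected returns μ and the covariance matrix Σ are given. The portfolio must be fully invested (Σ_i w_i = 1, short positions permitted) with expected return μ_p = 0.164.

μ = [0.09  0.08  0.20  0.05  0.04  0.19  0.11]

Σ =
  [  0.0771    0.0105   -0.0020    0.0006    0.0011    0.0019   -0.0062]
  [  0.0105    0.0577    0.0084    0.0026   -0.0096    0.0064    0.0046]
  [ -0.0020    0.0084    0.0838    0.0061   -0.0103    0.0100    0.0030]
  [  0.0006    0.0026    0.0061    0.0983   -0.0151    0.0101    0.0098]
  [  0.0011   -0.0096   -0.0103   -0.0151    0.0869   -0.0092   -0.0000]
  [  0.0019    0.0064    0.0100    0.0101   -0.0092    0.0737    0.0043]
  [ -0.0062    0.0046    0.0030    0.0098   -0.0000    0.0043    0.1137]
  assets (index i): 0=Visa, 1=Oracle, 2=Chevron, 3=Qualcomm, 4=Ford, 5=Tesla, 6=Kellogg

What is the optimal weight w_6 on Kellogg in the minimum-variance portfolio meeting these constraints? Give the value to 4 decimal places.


x=Σ⁻¹μ = [1.1211  0.7182  2.1581  0.1958  1.0534  2.2496  0.8406]
y=Σ⁻¹𝟙 = [11.2881  14.3376  10.5794  9.8385  17.0717  10.9545  7.2891]
a=μᵀx=1.161783  b=𝟙ᵀx=8.336762  c=𝟙ᵀy=81.358903  D=ac−b²=25.019804
λ₁=(c·0.164−b)/D = (81.358903·0.164−8.336762)/25.019804 = 0.200085
λ₂=(a−b·0.164)/D = (1.161783−8.336762·0.164)/25.019804 = -0.008211
w* = 0.200085·x + -0.008211·y:
  w_0 = 0.200085·1.1211 + -0.008211·11.2881 = 0.1316  (Visa)
  w_1 = 0.200085·0.7182 + -0.008211·14.3376 = 0.0260  (Oracle)
  w_2 = 0.200085·2.1581 + -0.008211·10.5794 = 0.3449  (Chevron)
  w_3 = 0.200085·0.1958 + -0.008211·9.8385 = -0.0416  (Qualcomm)
  w_4 = 0.200085·1.0534 + -0.008211·17.0717 = 0.0706  (Ford)
  w_5 = 0.200085·2.2496 + -0.008211·10.9545 = 0.3602  (Tesla)
  w_6 = 0.200085·0.8406 + -0.008211·7.2891 = 0.1083  (Kellogg)
Σw_i=1.0000  μᵀw=0.1640
σ²=wᵀΣw=λ₁·μ_p+λ₂ = 0.200085·0.164 + -0.008211 = 0.024603 ≈ 0.0246

0.1083


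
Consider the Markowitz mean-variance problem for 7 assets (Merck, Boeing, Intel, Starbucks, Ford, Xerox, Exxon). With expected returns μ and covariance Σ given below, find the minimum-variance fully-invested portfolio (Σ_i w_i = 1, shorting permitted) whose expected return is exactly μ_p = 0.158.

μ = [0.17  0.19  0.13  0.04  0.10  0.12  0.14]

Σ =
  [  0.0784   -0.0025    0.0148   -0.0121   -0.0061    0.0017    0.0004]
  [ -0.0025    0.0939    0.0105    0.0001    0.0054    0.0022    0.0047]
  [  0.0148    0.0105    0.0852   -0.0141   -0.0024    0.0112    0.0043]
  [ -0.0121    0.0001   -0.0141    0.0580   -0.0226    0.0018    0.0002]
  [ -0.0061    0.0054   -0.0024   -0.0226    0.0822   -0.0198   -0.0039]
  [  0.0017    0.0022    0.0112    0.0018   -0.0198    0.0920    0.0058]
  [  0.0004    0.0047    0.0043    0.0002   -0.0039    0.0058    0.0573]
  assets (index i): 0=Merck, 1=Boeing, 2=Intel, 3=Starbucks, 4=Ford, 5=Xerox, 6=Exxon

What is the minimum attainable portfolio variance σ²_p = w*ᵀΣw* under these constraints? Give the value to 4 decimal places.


g=Σ⁻¹μ = [2.5370  1.6887  1.0362  2.3596  2.4218  1.4259  2.2216]
h=Σ⁻¹𝟙 = [17.6798  7.1517  11.5624  33.5863  26.4770  12.9813  16.2452]
a=μᵀg=1.705534  b=𝟙ᵀg=13.690737  c=𝟙ᵀh=125.683700  D=ac−b²=26.921499
λ₁=(c·0.158−b)/D = (125.683700·0.158−13.690737)/26.921499 = 0.229084
λ₂=(a−b·0.158)/D = (1.705534−13.690737·0.158)/26.921499 = -0.016998
w* = 0.229084·g + -0.016998·h:
  w_0 = 0.229084·2.5370 + -0.016998·17.6798 = 0.2807  (Merck)
  w_1 = 0.229084·1.6887 + -0.016998·7.1517 = 0.2653  (Boeing)
  w_2 = 0.229084·1.0362 + -0.016998·11.5624 = 0.0408  (Intel)
  w_3 = 0.229084·2.3596 + -0.016998·33.5863 = -0.0303  (Starbucks)
  w_4 = 0.229084·2.4218 + -0.016998·26.4770 = 0.1047  (Ford)
  w_5 = 0.229084·1.4259 + -0.016998·12.9813 = 0.1060  (Xerox)
  w_6 = 0.229084·2.2216 + -0.016998·16.2452 = 0.2328  (Exxon)
Σw_i=1.0000  μᵀw=0.1580
σ²=wᵀΣw=λ₁·μ_p+λ₂ = 0.229084·0.158 + -0.016998 = 0.019198 ≈ 0.0192

0.0192


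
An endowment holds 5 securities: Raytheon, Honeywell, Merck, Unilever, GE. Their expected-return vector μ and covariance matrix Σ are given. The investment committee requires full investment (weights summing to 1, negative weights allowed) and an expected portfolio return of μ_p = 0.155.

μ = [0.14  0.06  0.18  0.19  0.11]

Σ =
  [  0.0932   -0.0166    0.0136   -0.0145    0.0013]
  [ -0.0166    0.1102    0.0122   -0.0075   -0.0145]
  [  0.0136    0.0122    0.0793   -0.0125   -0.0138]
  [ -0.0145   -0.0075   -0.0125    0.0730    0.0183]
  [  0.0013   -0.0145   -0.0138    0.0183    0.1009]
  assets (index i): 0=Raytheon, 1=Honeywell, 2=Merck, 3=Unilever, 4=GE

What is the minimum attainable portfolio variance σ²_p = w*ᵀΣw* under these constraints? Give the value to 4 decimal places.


0.0163

g=Σ⁻¹μ = [1.7844  0.8813  2.5039  3.2386  0.9489]
h=Σ⁻¹𝟙 = [13.5749  12.2010  12.8952  17.3219  10.1113]
a=μᵀg=1.473102  b=𝟙ᵀg=9.357085  c=𝟙ᵀh=66.104312  D=ac−b²=9.823375
λ₁=(c·0.155−b)/D = (66.104312·0.155−9.357085)/9.823375 = 0.090507
λ₂=(a−b·0.155)/D = (1.473102−9.357085·0.155)/9.823375 = 0.002316
w* = 0.090507·g + 0.002316·h:
  w_0 = 0.090507·1.7844 + 0.002316·13.5749 = 0.1929  (Raytheon)
  w_1 = 0.090507·0.8813 + 0.002316·12.2010 = 0.1080  (Honeywell)
  w_2 = 0.090507·2.5039 + 0.002316·12.8952 = 0.2565  (Merck)
  w_3 = 0.090507·3.2386 + 0.002316·17.3219 = 0.3332  (Unilever)
  w_4 = 0.090507·0.9489 + 0.002316·10.1113 = 0.1093  (GE)
Σw_i=1.0000  μᵀw=0.1550
σ²=wᵀΣw=λ₁·μ_p+λ₂ = 0.090507·0.155 + 0.002316 = 0.016345 ≈ 0.0163


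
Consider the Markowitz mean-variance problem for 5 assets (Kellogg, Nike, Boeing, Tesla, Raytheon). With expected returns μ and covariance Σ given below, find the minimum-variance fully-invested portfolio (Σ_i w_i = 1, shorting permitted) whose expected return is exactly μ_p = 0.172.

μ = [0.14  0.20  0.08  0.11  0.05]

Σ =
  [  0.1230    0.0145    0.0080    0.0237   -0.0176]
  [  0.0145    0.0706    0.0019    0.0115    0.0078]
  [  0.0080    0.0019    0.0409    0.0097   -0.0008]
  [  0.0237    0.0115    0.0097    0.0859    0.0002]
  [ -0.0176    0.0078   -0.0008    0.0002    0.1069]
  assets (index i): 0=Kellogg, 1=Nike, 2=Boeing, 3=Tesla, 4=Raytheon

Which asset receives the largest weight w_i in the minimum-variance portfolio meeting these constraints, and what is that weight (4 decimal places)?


Nike (0.6708)

u=Σ⁻¹μ = [0.6872  2.5104  1.5764  0.5759  0.4084]
v=Σ⁻¹𝟙 = [5.6957  10.3290  21.5682  6.2291  9.6884]
a=μᵀu=0.808163  b=𝟙ᵀu=5.758273  c=𝟙ᵀv=53.510338  D=ac−b²=10.087381
λ₁=(c·0.172−b)/D = (53.510338·0.172−5.758273)/10.087381 = 0.341566
λ₂=(a−b·0.172)/D = (0.808163−5.758273·0.172)/10.087381 = -0.018068
w* = 0.341566·u + -0.018068·v:
  w_0 = 0.341566·0.6872 + -0.018068·5.6957 = 0.1318  (Kellogg)
  w_1 = 0.341566·2.5104 + -0.018068·10.3290 = 0.6708  (Nike)
  w_2 = 0.341566·1.5764 + -0.018068·21.5682 = 0.1487  (Boeing)
  w_3 = 0.341566·0.5759 + -0.018068·6.2291 = 0.0842  (Tesla)
  w_4 = 0.341566·0.4084 + -0.018068·9.6884 = -0.0355  (Raytheon)
Σw_i=1.0000  μᵀw=0.1720
σ²=wᵀΣw=λ₁·μ_p+λ₂ = 0.341566·0.172 + -0.018068 = 0.040681 ≈ 0.0407


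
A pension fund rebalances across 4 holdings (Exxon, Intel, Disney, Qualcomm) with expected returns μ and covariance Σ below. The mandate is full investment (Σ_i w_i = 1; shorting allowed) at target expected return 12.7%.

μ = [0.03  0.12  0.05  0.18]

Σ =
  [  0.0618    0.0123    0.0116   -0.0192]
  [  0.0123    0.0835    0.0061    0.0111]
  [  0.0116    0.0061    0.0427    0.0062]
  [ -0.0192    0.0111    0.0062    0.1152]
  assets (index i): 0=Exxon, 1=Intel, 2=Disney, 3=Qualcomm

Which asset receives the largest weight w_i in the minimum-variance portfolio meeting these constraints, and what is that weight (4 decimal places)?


Qualcomm (0.4425)

u=Σ⁻¹μ = [0.6249  1.0965  0.6228  1.5275]
v=Σ⁻¹𝟙 = [14.4564  7.3415  17.0690  9.4639]
a=μᵀu=0.456413  b=𝟙ᵀu=3.871630  c=𝟙ᵀv=48.330846  D=ac−b²=7.069293
λ₁=(c·0.127−b)/D = (48.330846·0.127−3.871630)/7.069293 = 0.320596
λ₂=(a−b·0.127)/D = (0.456413−3.871630·0.127)/7.069293 = -0.004991
w* = 0.320596·u + -0.004991·v:
  w_0 = 0.320596·0.6249 + -0.004991·14.4564 = 0.1282  (Exxon)
  w_1 = 0.320596·1.0965 + -0.004991·7.3415 = 0.3149  (Intel)
  w_2 = 0.320596·0.6228 + -0.004991·17.0690 = 0.1145  (Disney)
  w_3 = 0.320596·1.5275 + -0.004991·9.4639 = 0.4425  (Qualcomm)
Σw_i=1.0000  μᵀw=0.1270
σ²=wᵀΣw=λ₁·μ_p+λ₂ = 0.320596·0.127 + -0.004991 = 0.035724 ≈ 0.0357


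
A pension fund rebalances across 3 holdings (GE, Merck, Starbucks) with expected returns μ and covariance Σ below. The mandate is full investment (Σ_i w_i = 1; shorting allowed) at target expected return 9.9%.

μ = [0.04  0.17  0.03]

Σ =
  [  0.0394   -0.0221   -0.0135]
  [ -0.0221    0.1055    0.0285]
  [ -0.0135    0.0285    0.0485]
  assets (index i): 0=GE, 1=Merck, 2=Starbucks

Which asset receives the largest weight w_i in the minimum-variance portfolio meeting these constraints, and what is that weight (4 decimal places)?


GE (0.5130)

u=Σ⁻¹μ = [2.1771  2.0643  0.0115]
v=Σ⁻¹𝟙 = [40.2678  11.0740  25.3197]
a=μᵀu=0.438362  b=𝟙ᵀu=4.252883  c=𝟙ᵀv=76.661522  D=ac−b²=15.518486
λ₁=(c·0.099−b)/D = (76.661522·0.099−4.252883)/15.518486 = 0.215009
λ₂=(a−b·0.099)/D = (0.438362−4.252883·0.099)/15.518486 = 0.001117
w* = 0.215009·u + 0.001117·v:
  w_0 = 0.215009·2.1771 + 0.001117·40.2678 = 0.5130  (GE)
  w_1 = 0.215009·2.0643 + 0.001117·11.0740 = 0.4562  (Merck)
  w_2 = 0.215009·0.0115 + 0.001117·25.3197 = 0.0307  (Starbucks)
Σw_i=1.0000  μᵀw=0.0990
σ²=wᵀΣw=λ₁·μ_p+λ₂ = 0.215009·0.099 + 0.001117 = 0.022402 ≈ 0.0224


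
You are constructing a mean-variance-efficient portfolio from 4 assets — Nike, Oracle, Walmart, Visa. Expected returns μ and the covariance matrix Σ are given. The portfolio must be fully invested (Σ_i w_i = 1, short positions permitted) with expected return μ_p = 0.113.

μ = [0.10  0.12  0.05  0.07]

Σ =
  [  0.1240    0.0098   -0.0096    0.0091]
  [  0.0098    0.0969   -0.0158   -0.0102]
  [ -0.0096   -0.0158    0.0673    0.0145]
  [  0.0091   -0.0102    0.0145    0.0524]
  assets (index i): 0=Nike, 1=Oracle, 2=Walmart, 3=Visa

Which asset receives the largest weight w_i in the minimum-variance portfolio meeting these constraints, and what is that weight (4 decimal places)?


x=Σ⁻¹μ = [0.6705  1.4505  0.9098  1.2500]
y=Σ⁻¹𝟙 = [6.9842  13.8695  15.6098  16.2513]
a=μᵀx=0.374104  b=𝟙ᵀx=4.280848  c=𝟙ᵀy=52.714902  D=ac−b²=1.395202
λ₁=(c·0.113−b)/D = (52.714902·0.113−4.280848)/1.395202 = 1.201213
λ₂=(a−b·0.113)/D = (0.374104−4.280848·0.113)/1.395202 = -0.078578
w* = 1.201213·x + -0.078578·y:
  w_0 = 1.201213·0.6705 + -0.078578·6.9842 = 0.2566  (Nike)
  w_1 = 1.201213·1.4505 + -0.078578·13.8695 = 0.6525  (Oracle)
  w_2 = 1.201213·0.9098 + -0.078578·15.6098 = -0.1337  (Walmart)
  w_3 = 1.201213·1.2500 + -0.078578·16.2513 = 0.2246  (Visa)
Σw_i=1.0000  μᵀw=0.1130
σ²=wᵀΣw=λ₁·μ_p+λ₂ = 1.201213·0.113 + -0.078578 = 0.057159 ≈ 0.0572

Oracle (0.6525)


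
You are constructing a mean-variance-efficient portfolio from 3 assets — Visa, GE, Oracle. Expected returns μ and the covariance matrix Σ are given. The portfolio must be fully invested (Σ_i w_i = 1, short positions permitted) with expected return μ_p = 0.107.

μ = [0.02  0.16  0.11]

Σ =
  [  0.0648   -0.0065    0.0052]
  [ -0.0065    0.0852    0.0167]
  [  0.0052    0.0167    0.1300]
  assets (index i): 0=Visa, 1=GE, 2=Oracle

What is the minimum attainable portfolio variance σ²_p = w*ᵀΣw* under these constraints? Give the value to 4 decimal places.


0.0340

p=Σ⁻¹μ = [0.4406  1.7943  0.5980]
q=Σ⁻¹𝟙 = [16.1820  11.8901  5.5176]
a=μᵀp=0.361689  b=𝟙ᵀp=2.832997  c=𝟙ᵀq=33.589744  D=ac−b²=4.123160
λ₁=(c·0.107−b)/D = (33.589744·0.107−2.832997)/4.123160 = 0.184593
λ₂=(a−b·0.107)/D = (0.361689−2.832997·0.107)/4.123160 = 0.014202
w* = 0.184593·p + 0.014202·q:
  w_0 = 0.184593·0.4406 + 0.014202·16.1820 = 0.3112  (Visa)
  w_1 = 0.184593·1.7943 + 0.014202·11.8901 = 0.5001  (GE)
  w_2 = 0.184593·0.5980 + 0.014202·5.5176 = 0.1888  (Oracle)
Σw_i=1.0000  μᵀw=0.1070
σ²=wᵀΣw=λ₁·μ_p+λ₂ = 0.184593·0.107 + 0.014202 = 0.033954 ≈ 0.0340


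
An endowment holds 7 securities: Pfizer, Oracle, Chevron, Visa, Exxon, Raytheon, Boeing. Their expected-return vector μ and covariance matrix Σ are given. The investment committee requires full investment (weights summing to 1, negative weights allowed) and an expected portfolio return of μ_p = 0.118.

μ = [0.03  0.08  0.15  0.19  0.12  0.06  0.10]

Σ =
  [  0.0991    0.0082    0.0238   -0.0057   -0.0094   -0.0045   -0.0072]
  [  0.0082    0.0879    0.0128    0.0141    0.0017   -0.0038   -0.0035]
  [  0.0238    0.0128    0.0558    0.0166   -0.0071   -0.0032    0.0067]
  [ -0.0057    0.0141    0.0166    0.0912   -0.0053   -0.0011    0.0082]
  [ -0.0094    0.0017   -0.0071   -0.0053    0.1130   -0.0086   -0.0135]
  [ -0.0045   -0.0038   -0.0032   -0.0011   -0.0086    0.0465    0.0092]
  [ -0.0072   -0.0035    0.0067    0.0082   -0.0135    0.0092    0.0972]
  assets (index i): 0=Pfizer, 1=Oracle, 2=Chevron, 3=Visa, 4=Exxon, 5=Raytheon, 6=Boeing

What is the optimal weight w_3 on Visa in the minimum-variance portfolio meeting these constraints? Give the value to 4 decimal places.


p=Σ⁻¹μ = [0.1013  0.3811  2.2539  1.6551  1.5056  1.6440  0.8085]
q=Σ⁻¹𝟙 = [10.3278  8.6245  11.0379  8.5147  13.6892  24.8357  9.4351]
a=μᵀp=1.046257  b=𝟙ᵀp=8.349614  c=𝟙ᵀq=86.464786  D=ac−b²=20.748376
λ₁=(c·0.118−b)/D = (86.464786·0.118−8.349614)/20.748376 = 0.089319
λ₂=(a−b·0.118)/D = (1.046257−8.349614·0.118)/20.748376 = 0.002940
w* = 0.089319·p + 0.002940·q:
  w_0 = 0.089319·0.1013 + 0.002940·10.3278 = 0.0394  (Pfizer)
  w_1 = 0.089319·0.3811 + 0.002940·8.6245 = 0.0594  (Oracle)
  w_2 = 0.089319·2.2539 + 0.002940·11.0379 = 0.2338  (Chevron)
  w_3 = 0.089319·1.6551 + 0.002940·8.5147 = 0.1729  (Visa)
  w_4 = 0.089319·1.5056 + 0.002940·13.6892 = 0.1747  (Exxon)
  w_5 = 0.089319·1.6440 + 0.002940·24.8357 = 0.2199  (Raytheon)
  w_6 = 0.089319·0.8085 + 0.002940·9.4351 = 0.1000  (Boeing)
Σw_i=1.0000  μᵀw=0.1180
σ²=wᵀΣw=λ₁·μ_p+λ₂ = 0.089319·0.118 + 0.002940 = 0.013480 ≈ 0.0135

0.1729


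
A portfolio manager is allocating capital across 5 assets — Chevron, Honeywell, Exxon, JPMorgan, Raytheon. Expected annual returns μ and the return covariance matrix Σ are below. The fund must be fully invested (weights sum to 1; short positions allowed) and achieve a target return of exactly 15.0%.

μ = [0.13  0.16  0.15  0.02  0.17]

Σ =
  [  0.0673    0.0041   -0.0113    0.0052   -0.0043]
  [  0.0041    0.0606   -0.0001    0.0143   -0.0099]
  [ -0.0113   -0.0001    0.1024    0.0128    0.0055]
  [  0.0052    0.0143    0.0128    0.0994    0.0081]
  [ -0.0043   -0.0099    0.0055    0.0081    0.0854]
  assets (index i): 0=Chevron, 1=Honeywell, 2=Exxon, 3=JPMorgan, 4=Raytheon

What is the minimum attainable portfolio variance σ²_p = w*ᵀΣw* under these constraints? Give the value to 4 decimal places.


0.0168

x=Σ⁻¹μ = [2.2415  3.0695  1.6815  -0.7717  2.4242]
y=Σ⁻¹𝟙 = [16.0885  16.5690  10.2870  4.4218  13.3585]
a=μᵀx=1.431422  b=𝟙ᵀx=8.644990  c=𝟙ᵀy=60.724871  D=ac−b²=12.187077
λ₁=(c·0.150−b)/D = (60.724871·0.150−8.644990)/12.187077 = 0.038052
λ₂=(a−b·0.150)/D = (1.431422−8.644990·0.150)/12.187077 = 0.011051
w* = 0.038052·x + 0.011051·y:
  w_0 = 0.038052·2.2415 + 0.011051·16.0885 = 0.2631  (Chevron)
  w_1 = 0.038052·3.0695 + 0.011051·16.5690 = 0.2999  (Honeywell)
  w_2 = 0.038052·1.6815 + 0.011051·10.2870 = 0.1777  (Exxon)
  w_3 = 0.038052·-0.7717 + 0.011051·4.4218 = 0.0195  (JPMorgan)
  w_4 = 0.038052·2.4242 + 0.011051·13.3585 = 0.2399  (Raytheon)
Σw_i=1.0000  μᵀw=0.1500
σ²=wᵀΣw=λ₁·μ_p+λ₂ = 0.038052·0.150 + 0.011051 = 0.016758 ≈ 0.0168


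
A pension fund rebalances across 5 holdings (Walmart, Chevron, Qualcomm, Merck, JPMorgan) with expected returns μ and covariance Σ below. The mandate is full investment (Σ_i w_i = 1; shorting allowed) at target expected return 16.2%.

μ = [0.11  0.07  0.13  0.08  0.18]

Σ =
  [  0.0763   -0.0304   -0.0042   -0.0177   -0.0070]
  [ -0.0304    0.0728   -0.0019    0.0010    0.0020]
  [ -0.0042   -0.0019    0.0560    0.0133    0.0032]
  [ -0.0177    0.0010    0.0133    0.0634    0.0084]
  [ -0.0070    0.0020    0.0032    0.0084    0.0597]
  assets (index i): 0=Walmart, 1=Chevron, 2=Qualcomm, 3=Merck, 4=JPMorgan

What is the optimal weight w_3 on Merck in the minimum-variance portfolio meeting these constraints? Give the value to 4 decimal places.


-0.1099

p=Σ⁻¹μ = [2.9781  2.1623  2.1595  1.2078  3.0061]
q=Σ⁻¹𝟙 = [30.0528  26.0053  15.7253  18.3368  15.9801]
a=μᵀp=1.397412  b=𝟙ᵀp=11.513819  c=𝟙ᵀq=106.100214  D=ac−b²=15.697675
λ₁=(c·0.162−b)/D = (106.100214·0.162−11.513819)/15.697675 = 0.361481
λ₂=(a−b·0.162)/D = (1.397412−11.513819·0.162)/15.697675 = -0.029802
w* = 0.361481·p + -0.029802·q:
  w_0 = 0.361481·2.9781 + -0.029802·30.0528 = 0.1809  (Walmart)
  w_1 = 0.361481·2.1623 + -0.029802·26.0053 = 0.0066  (Chevron)
  w_2 = 0.361481·2.1595 + -0.029802·15.7253 = 0.3120  (Qualcomm)
  w_3 = 0.361481·1.2078 + -0.029802·18.3368 = -0.1099  (Merck)
  w_4 = 0.361481·3.0061 + -0.029802·15.9801 = 0.6104  (JPMorgan)
Σw_i=1.0000  μᵀw=0.1620
σ²=wᵀΣw=λ₁·μ_p+λ₂ = 0.361481·0.162 + -0.029802 = 0.028758 ≈ 0.0288


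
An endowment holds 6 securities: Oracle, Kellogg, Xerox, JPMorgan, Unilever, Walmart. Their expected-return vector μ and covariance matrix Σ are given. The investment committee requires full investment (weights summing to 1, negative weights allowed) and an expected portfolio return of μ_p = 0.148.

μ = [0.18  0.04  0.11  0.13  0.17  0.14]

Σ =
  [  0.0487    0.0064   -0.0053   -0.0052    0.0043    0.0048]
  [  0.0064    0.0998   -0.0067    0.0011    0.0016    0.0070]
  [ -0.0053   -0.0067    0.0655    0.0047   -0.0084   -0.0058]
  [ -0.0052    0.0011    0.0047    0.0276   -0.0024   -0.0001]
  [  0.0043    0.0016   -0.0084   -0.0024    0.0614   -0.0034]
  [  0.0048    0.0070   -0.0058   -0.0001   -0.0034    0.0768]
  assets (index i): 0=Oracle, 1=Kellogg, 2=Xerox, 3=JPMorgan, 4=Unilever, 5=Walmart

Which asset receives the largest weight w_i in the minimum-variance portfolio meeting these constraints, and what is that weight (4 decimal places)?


p=Σ⁻¹μ = [4.0434  0.0481  2.1892  5.3734  3.0977  1.8753]
q=Σ⁻¹𝟙 = [22.6340  8.1699  18.8009  38.6954  19.3035  13.1864]
a=μᵀp=2.458245  b=𝟙ᵀp=16.627091  c=𝟙ᵀq=120.789980  D=ac−b²=20.471190
λ₁=(c·0.148−b)/D = (120.789980·0.148−16.627091)/20.471190 = 0.061053
λ₂=(a−b·0.148)/D = (2.458245−16.627091·0.148)/20.471190 = -0.000125
w* = 0.061053·p + -0.000125·q:
  w_0 = 0.061053·4.0434 + -0.000125·22.6340 = 0.2440  (Oracle)
  w_1 = 0.061053·0.0481 + -0.000125·8.1699 = 0.0019  (Kellogg)
  w_2 = 0.061053·2.1892 + -0.000125·18.8009 = 0.1313  (Xerox)
  w_3 = 0.061053·5.3734 + -0.000125·38.6954 = 0.3232  (JPMorgan)
  w_4 = 0.061053·3.0977 + -0.000125·19.3035 = 0.1867  (Unilever)
  w_5 = 0.061053·1.8753 + -0.000125·13.1864 = 0.1128  (Walmart)
Σw_i=1.0000  μᵀw=0.1480
σ²=wᵀΣw=λ₁·μ_p+λ₂ = 0.061053·0.148 + -0.000125 = 0.008911 ≈ 0.0089

JPMorgan (0.3232)


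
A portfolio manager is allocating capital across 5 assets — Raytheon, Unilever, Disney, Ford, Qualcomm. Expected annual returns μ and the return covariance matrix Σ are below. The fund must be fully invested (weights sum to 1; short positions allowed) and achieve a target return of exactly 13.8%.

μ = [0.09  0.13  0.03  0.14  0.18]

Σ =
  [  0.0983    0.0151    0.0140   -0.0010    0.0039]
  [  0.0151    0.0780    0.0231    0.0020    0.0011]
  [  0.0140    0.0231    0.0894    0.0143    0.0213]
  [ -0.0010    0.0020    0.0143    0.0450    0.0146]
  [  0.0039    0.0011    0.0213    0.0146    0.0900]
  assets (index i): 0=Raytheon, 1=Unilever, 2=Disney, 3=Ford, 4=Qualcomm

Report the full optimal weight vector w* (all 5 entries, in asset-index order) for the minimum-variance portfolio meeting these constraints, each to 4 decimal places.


0.1628  0.2338  -0.0086  0.4239  0.1882

x=Σ⁻¹μ = [0.7639  1.7489  -1.1057  2.8348  1.7473]
y=Σ⁻¹𝟙 = [8.1928  9.8578  2.6850  18.8611  6.9405]
a=μᵀx=0.974333  b=𝟙ᵀx=5.989256  c=𝟙ᵀy=46.537182  D=ac−b²=9.471547
λ₁=(c·0.138−b)/D = (46.537182·0.138−5.989256)/9.471547 = 0.045703
λ₂=(a−b·0.138)/D = (0.974333−5.989256·0.138)/9.471547 = 0.015606
w* = 0.045703·x + 0.015606·y:
  w_0 = 0.045703·0.7639 + 0.015606·8.1928 = 0.1628  (Raytheon)
  w_1 = 0.045703·1.7489 + 0.015606·9.8578 = 0.2338  (Unilever)
  w_2 = 0.045703·-1.1057 + 0.015606·2.6850 = -0.0086  (Disney)
  w_3 = 0.045703·2.8348 + 0.015606·18.8611 = 0.4239  (Ford)
  w_4 = 0.045703·1.7473 + 0.015606·6.9405 = 0.1882  (Qualcomm)
Σw_i=1.0000  μᵀw=0.1380
σ²=wᵀΣw=λ₁·μ_p+λ₂ = 0.045703·0.138 + 0.015606 = 0.021913 ≈ 0.0219


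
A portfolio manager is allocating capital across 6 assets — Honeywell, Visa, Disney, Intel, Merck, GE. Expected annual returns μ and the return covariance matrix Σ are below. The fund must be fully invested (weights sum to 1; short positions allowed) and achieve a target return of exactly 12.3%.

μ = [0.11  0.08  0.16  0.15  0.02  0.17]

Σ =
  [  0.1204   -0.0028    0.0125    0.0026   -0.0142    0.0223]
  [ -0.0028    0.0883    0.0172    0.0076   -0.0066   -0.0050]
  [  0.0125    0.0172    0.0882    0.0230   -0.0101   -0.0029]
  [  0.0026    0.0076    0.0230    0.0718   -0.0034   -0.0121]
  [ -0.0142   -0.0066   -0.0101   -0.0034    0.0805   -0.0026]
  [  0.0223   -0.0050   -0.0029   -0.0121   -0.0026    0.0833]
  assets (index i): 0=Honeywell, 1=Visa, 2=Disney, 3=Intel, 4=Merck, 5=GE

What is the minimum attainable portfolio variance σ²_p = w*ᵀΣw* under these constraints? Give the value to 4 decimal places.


p=Σ⁻¹μ = [0.4057  0.6848  1.2505  2.0274  0.6940  2.3330]
q=Σ⁻¹𝟙 = [6.9829  11.0197  7.0574  13.2991  16.4404  13.4875]
a=μᵀp=1.014093  b=𝟙ᵀp=7.395412  c=𝟙ᵀq=68.286877  D=ac−b²=14.557142
λ₁=(c·0.123−b)/D = (68.286877·0.123−7.395412)/14.557142 = 0.068961
λ₂=(a−b·0.123)/D = (1.014093−7.395412·0.123)/14.557142 = 0.007176
w* = 0.068961·p + 0.007176·q:
  w_0 = 0.068961·0.4057 + 0.007176·6.9829 = 0.0781  (Honeywell)
  w_1 = 0.068961·0.6848 + 0.007176·11.0197 = 0.1263  (Visa)
  w_2 = 0.068961·1.2505 + 0.007176·7.0574 = 0.1369  (Disney)
  w_3 = 0.068961·2.0274 + 0.007176·13.2991 = 0.2352  (Intel)
  w_4 = 0.068961·0.6940 + 0.007176·16.4404 = 0.1658  (Merck)
  w_5 = 0.068961·2.3330 + 0.007176·13.4875 = 0.2577  (GE)
Σw_i=1.0000  μᵀw=0.1230
σ²=wᵀΣw=λ₁·μ_p+λ₂ = 0.068961·0.123 + 0.007176 = 0.015658 ≈ 0.0157

0.0157


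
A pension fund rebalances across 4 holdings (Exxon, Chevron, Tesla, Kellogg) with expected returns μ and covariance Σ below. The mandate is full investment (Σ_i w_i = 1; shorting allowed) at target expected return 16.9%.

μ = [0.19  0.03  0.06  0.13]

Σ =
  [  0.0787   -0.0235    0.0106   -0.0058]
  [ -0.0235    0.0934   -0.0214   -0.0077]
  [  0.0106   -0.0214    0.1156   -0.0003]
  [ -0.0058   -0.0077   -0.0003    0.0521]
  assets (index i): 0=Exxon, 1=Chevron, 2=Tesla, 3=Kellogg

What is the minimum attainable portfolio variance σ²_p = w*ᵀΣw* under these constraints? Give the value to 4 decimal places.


u=Σ⁻¹μ = [3.0006  1.4463  0.5195  3.0460]
v=Σ⁻¹𝟙 = [19.0166  19.9389  10.6610  24.3191]
a=μᵀu=1.040657  b=𝟙ᵀu=8.012466  c=𝟙ᵀv=73.935605  D=ac−b²=12.742015
λ₁=(c·0.169−b)/D = (73.935605·0.169−8.012466)/12.742015 = 0.351801
λ₂=(a−b·0.169)/D = (1.040657−8.012466·0.169)/12.742015 = -0.024600
w* = 0.351801·u + -0.024600·v:
  w_0 = 0.351801·3.0006 + -0.024600·19.0166 = 0.5878  (Exxon)
  w_1 = 0.351801·1.4463 + -0.024600·19.9389 = 0.0183  (Chevron)
  w_2 = 0.351801·0.5195 + -0.024600·10.6610 = -0.0795  (Tesla)
  w_3 = 0.351801·3.0460 + -0.024600·24.3191 = 0.4733  (Kellogg)
Σw_i=1.0000  μᵀw=0.1690
σ²=wᵀΣw=λ₁·μ_p+λ₂ = 0.351801·0.169 + -0.024600 = 0.034855 ≈ 0.0349

0.0349


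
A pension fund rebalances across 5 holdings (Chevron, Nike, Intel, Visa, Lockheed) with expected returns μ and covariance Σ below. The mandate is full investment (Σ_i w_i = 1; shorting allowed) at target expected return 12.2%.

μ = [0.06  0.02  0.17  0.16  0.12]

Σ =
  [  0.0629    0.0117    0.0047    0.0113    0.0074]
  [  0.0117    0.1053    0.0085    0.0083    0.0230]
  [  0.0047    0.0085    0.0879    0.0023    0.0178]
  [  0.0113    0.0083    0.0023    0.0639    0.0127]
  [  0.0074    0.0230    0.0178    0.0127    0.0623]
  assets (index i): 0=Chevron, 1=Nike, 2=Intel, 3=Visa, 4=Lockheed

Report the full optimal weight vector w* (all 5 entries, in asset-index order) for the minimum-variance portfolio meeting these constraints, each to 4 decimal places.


u=Σ⁻¹μ = [0.3770  -0.4017  1.6718  2.2103  1.1014]
v=Σ⁻¹𝟙 = [11.4098  4.8807  8.3326  11.0563  8.2596]
a=μᵀu=0.784623  b=𝟙ᵀu=4.958909  c=𝟙ᵀv=43.939042  D=ac−b²=9.884819
λ₁=(c·0.122−b)/D = (43.939042·0.122−4.958909)/9.884819 = 0.040633
λ₂=(a−b·0.122)/D = (0.784623−4.958909·0.122)/9.884819 = 0.018173
w* = 0.040633·u + 0.018173·v:
  w_0 = 0.040633·0.3770 + 0.018173·11.4098 = 0.2227  (Chevron)
  w_1 = 0.040633·-0.4017 + 0.018173·4.8807 = 0.0724  (Nike)
  w_2 = 0.040633·1.6718 + 0.018173·8.3326 = 0.2194  (Intel)
  w_3 = 0.040633·2.2103 + 0.018173·11.0563 = 0.2907  (Visa)
  w_4 = 0.040633·1.1014 + 0.018173·8.2596 = 0.1949  (Lockheed)
Σw_i=1.0000  μᵀw=0.1220
σ²=wᵀΣw=λ₁·μ_p+λ₂ = 0.040633·0.122 + 0.018173 = 0.023130 ≈ 0.0231

0.2227  0.0724  0.2194  0.2907  0.1949


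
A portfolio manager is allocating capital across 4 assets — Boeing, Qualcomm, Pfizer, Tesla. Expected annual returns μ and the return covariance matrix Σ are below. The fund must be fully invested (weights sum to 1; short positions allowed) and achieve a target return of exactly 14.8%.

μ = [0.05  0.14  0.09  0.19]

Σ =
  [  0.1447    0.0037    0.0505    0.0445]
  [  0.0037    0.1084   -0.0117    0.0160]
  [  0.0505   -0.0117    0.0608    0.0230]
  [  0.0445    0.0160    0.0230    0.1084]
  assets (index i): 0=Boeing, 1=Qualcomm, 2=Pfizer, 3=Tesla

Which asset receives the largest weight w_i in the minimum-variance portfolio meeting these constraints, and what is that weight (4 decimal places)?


Pfizer (0.4893)

u=Σ⁻¹μ = [-0.7799  1.2924  1.8100  1.4981]
v=Σ⁻¹𝟙 = [-0.7819  10.5085  17.4991  4.2821]
a=μᵀu=0.589484  b=𝟙ᵀu=3.820611  c=𝟙ᵀv=31.507803  D=ac−b²=3.976286
λ₁=(c·0.148−b)/D = (31.507803·0.148−3.820611)/3.976286 = 0.211892
λ₂=(a−b·0.148)/D = (0.589484−3.820611·0.148)/3.976286 = 0.006044
w* = 0.211892·u + 0.006044·v:
  w_0 = 0.211892·-0.7799 + 0.006044·-0.7819 = -0.1700  (Boeing)
  w_1 = 0.211892·1.2924 + 0.006044·10.5085 = 0.3374  (Qualcomm)
  w_2 = 0.211892·1.8100 + 0.006044·17.4991 = 0.4893  (Pfizer)
  w_3 = 0.211892·1.4981 + 0.006044·4.2821 = 0.3433  (Tesla)
Σw_i=1.0000  μᵀw=0.1480
σ²=wᵀΣw=λ₁·μ_p+λ₂ = 0.211892·0.148 + 0.006044 = 0.037404 ≈ 0.0374


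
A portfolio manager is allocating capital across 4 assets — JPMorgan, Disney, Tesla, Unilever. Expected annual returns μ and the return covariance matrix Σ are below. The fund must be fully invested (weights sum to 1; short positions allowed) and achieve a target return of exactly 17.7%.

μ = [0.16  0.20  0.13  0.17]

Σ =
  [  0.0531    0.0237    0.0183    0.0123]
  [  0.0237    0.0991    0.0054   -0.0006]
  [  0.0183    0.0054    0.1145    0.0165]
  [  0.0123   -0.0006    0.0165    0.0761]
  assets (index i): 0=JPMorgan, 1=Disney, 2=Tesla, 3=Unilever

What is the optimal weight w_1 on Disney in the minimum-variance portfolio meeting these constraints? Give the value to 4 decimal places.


u=Σ⁻¹μ = [1.6897  1.5969  0.5219  1.8602]
v=Σ⁻¹𝟙 = [11.5351  7.1173  5.0800  10.2308]
a=μᵀu=0.973817  b=𝟙ᵀu=5.668730  c=𝟙ᵀv=33.963319  D=ac−b²=0.939551
λ₁=(c·0.177−b)/D = (33.963319·0.177−5.668730)/0.939551 = 0.364831
λ₂=(a−b·0.177)/D = (0.973817−5.668730·0.177)/0.939551 = -0.031450
w* = 0.364831·u + -0.031450·v:
  w_0 = 0.364831·1.6897 + -0.031450·11.5351 = 0.2537  (JPMorgan)
  w_1 = 0.364831·1.5969 + -0.031450·7.1173 = 0.3588  (Disney)
  w_2 = 0.364831·0.5219 + -0.031450·5.0800 = 0.0307  (Tesla)
  w_3 = 0.364831·1.8602 + -0.031450·10.2308 = 0.3569  (Unilever)
Σw_i=1.0000  μᵀw=0.1770
σ²=wᵀΣw=λ₁·μ_p+λ₂ = 0.364831·0.177 + -0.031450 = 0.033126 ≈ 0.0331

0.3588


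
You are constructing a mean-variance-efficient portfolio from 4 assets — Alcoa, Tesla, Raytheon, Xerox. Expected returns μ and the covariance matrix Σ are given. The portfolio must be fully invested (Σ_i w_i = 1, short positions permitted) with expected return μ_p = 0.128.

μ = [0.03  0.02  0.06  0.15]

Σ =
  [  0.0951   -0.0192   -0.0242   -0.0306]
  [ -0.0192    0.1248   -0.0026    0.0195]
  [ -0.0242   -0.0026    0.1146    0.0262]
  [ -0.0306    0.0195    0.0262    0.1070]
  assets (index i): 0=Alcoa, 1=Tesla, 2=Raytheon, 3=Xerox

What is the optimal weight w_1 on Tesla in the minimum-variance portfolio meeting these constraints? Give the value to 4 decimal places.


x=Σ⁻¹μ = [0.9247  0.0654  0.3624  1.5657]
y=Σ⁻¹𝟙 = [18.4090  9.4497  10.4672  10.3253]
a=μᵀx=0.285637  b=𝟙ᵀx=2.918089  c=𝟙ᵀy=48.651209  D=ac−b²=5.381358
λ₁=(c·0.128−b)/D = (48.651209·0.128−2.918089)/5.381358 = 0.614950
λ₂=(a−b·0.128)/D = (0.285637−2.918089·0.128)/5.381358 = -0.016330
w* = 0.614950·x + -0.016330·y:
  w_0 = 0.614950·0.9247 + -0.016330·18.4090 = 0.2680  (Alcoa)
  w_1 = 0.614950·0.0654 + -0.016330·9.4497 = -0.1141  (Tesla)
  w_2 = 0.614950·0.3624 + -0.016330·10.4672 = 0.0519  (Raytheon)
  w_3 = 0.614950·1.5657 + -0.016330·10.3253 = 0.7942  (Xerox)
Σw_i=1.0000  μᵀw=0.1280
σ²=wᵀΣw=λ₁·μ_p+λ₂ = 0.614950·0.128 + -0.016330 = 0.062384 ≈ 0.0624

-0.1141
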